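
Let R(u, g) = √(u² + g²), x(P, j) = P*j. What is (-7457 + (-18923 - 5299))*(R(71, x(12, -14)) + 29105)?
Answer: -922017295 - 31679*√33265 ≈ -9.2780e+8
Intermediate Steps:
R(u, g) = √(g² + u²)
(-7457 + (-18923 - 5299))*(R(71, x(12, -14)) + 29105) = (-7457 + (-18923 - 5299))*(√((12*(-14))² + 71²) + 29105) = (-7457 - 24222)*(√((-168)² + 5041) + 29105) = -31679*(√(28224 + 5041) + 29105) = -31679*(√33265 + 29105) = -31679*(29105 + √33265) = -922017295 - 31679*√33265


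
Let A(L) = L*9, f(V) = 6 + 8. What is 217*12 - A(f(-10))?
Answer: 2478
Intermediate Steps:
f(V) = 14
A(L) = 9*L
217*12 - A(f(-10)) = 217*12 - 9*14 = 2604 - 1*126 = 2604 - 126 = 2478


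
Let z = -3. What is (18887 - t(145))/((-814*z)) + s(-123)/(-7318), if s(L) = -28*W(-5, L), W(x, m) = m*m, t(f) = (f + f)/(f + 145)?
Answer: 293167063/4467639 ≈ 65.620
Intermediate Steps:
t(f) = 2*f/(145 + f) (t(f) = (2*f)/(145 + f) = 2*f/(145 + f))
W(x, m) = m²
s(L) = -28*L²
(18887 - t(145))/((-814*z)) + s(-123)/(-7318) = (18887 - 2*145/(145 + 145))/((-814*(-3))) - 28*(-123)²/(-7318) = (18887 - 2*145/290)/2442 - 28*15129*(-1/7318) = (18887 - 2*145/290)*(1/2442) - 423612*(-1/7318) = (18887 - 1*1)*(1/2442) + 211806/3659 = (18887 - 1)*(1/2442) + 211806/3659 = 18886*(1/2442) + 211806/3659 = 9443/1221 + 211806/3659 = 293167063/4467639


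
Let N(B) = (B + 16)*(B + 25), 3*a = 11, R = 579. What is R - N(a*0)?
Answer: 179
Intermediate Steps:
a = 11/3 (a = (1/3)*11 = 11/3 ≈ 3.6667)
N(B) = (16 + B)*(25 + B)
R - N(a*0) = 579 - (400 + ((11/3)*0)**2 + 41*((11/3)*0)) = 579 - (400 + 0**2 + 41*0) = 579 - (400 + 0 + 0) = 579 - 1*400 = 579 - 400 = 179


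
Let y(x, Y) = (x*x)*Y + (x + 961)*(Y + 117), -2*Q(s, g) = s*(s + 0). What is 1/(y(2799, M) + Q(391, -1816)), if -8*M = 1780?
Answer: -1/1743627343 ≈ -5.7352e-10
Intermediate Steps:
Q(s, g) = -s²/2 (Q(s, g) = -s*(s + 0)/2 = -s*s/2 = -s²/2)
M = -445/2 (M = -⅛*1780 = -445/2 ≈ -222.50)
y(x, Y) = Y*x² + (117 + Y)*(961 + x) (y(x, Y) = x²*Y + (961 + x)*(117 + Y) = Y*x² + (117 + Y)*(961 + x))
1/(y(2799, M) + Q(391, -1816)) = 1/((112437 + 117*2799 + 961*(-445/2) - 445/2*2799 - 445/2*2799²) - ½*391²) = 1/((112437 + 327483 - 427645/2 - 1245555/2 - 445/2*7834401) - ½*152881) = 1/((112437 + 327483 - 427645/2 - 1245555/2 - 3486308445/2) - 152881/2) = 1/(-3487101805/2 - 152881/2) = 1/(-1743627343) = -1/1743627343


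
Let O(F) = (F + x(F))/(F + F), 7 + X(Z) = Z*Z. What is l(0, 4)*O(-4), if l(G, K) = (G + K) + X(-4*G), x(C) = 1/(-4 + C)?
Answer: -99/64 ≈ -1.5469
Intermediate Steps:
X(Z) = -7 + Z² (X(Z) = -7 + Z*Z = -7 + Z²)
l(G, K) = -7 + G + K + 16*G² (l(G, K) = (G + K) + (-7 + (-4*G)²) = (G + K) + (-7 + 16*G²) = -7 + G + K + 16*G²)
O(F) = (F + 1/(-4 + F))/(2*F) (O(F) = (F + 1/(-4 + F))/(F + F) = (F + 1/(-4 + F))/((2*F)) = (F + 1/(-4 + F))*(1/(2*F)) = (F + 1/(-4 + F))/(2*F))
l(0, 4)*O(-4) = (-7 + 0 + 4 + 16*0²)*((½)*(1 - 4*(-4 - 4))/(-4*(-4 - 4))) = (-7 + 0 + 4 + 16*0)*((½)*(-¼)*(1 - 4*(-8))/(-8)) = (-7 + 0 + 4 + 0)*((½)*(-¼)*(-⅛)*(1 + 32)) = -3*(-1)*(-1)*33/(2*4*8) = -3*33/64 = -99/64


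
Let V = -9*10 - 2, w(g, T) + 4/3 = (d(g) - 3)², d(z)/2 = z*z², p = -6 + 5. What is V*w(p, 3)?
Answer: -6532/3 ≈ -2177.3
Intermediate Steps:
p = -1
d(z) = 2*z³ (d(z) = 2*(z*z²) = 2*z³)
w(g, T) = -4/3 + (-3 + 2*g³)² (w(g, T) = -4/3 + (2*g³ - 3)² = -4/3 + (-3 + 2*g³)²)
V = -92 (V = -90 - 2 = -92)
V*w(p, 3) = -92*(-4/3 + (-3 + 2*(-1)³)²) = -92*(-4/3 + (-3 + 2*(-1))²) = -92*(-4/3 + (-3 - 2)²) = -92*(-4/3 + (-5)²) = -92*(-4/3 + 25) = -92*71/3 = -6532/3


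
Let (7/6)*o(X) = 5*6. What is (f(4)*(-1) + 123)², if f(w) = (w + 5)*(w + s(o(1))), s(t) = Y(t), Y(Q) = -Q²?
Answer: 87534914769/2401 ≈ 3.6458e+7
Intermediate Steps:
o(X) = 180/7 (o(X) = 6*(5*6)/7 = (6/7)*30 = 180/7)
s(t) = -t²
f(w) = (5 + w)*(-32400/49 + w) (f(w) = (w + 5)*(w - (180/7)²) = (5 + w)*(w - 1*32400/49) = (5 + w)*(w - 32400/49) = (5 + w)*(-32400/49 + w))
(f(4)*(-1) + 123)² = ((-162000/49 + 4² - 32155/49*4)*(-1) + 123)² = ((-162000/49 + 16 - 128620/49)*(-1) + 123)² = (-289836/49*(-1) + 123)² = (289836/49 + 123)² = (295863/49)² = 87534914769/2401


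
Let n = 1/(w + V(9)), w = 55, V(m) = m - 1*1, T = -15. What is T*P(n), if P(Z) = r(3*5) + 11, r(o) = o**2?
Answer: -3540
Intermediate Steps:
V(m) = -1 + m (V(m) = m - 1 = -1 + m)
n = 1/63 (n = 1/(55 + (-1 + 9)) = 1/(55 + 8) = 1/63 ≈ 0.015873)
P(Z) = 236 (P(Z) = (3*5)**2 + 11 = 15**2 + 11 = 225 + 11 = 236)
T*P(n) = -15*236 = -3540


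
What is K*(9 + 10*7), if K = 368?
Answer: 29072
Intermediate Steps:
K*(9 + 10*7) = 368*(9 + 10*7) = 368*(9 + 70) = 368*79 = 29072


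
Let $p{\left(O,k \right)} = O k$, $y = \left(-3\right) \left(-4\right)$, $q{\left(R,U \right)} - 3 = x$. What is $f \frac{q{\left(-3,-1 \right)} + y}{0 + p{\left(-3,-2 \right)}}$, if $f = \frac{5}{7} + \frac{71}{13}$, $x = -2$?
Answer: $\frac{281}{21} \approx 13.381$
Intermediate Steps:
$q{\left(R,U \right)} = 1$ ($q{\left(R,U \right)} = 3 - 2 = 1$)
$y = 12$
$f = \frac{562}{91}$ ($f = 5 \cdot \frac{1}{7} + 71 \cdot \frac{1}{13} = \frac{5}{7} + \frac{71}{13} = \frac{562}{91} \approx 6.1758$)
$f \frac{q{\left(-3,-1 \right)} + y}{0 + p{\left(-3,-2 \right)}} = \frac{562 \frac{1 + 12}{0 - -6}}{91} = \frac{562 \frac{13}{0 + 6}}{91} = \frac{562 \cdot \frac{13}{6}}{91} = \frac{562 \cdot 13 \cdot \frac{1}{6}}{91} = \frac{562}{91} \cdot \frac{13}{6} = \frac{281}{21}$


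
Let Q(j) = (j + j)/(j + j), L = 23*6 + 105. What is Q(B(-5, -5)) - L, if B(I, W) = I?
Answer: -242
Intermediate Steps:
L = 243 (L = 138 + 105 = 243)
Q(j) = 1 (Q(j) = (2*j)/((2*j)) = (2*j)*(1/(2*j)) = 1)
Q(B(-5, -5)) - L = 1 - 1*243 = 1 - 243 = -242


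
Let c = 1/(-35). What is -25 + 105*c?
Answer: -28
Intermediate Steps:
c = -1/35 ≈ -0.028571
-25 + 105*c = -25 + 105*(-1/35) = -25 - 3 = -28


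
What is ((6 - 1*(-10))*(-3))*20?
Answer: -960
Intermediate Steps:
((6 - 1*(-10))*(-3))*20 = ((6 + 10)*(-3))*20 = (16*(-3))*20 = -48*20 = -960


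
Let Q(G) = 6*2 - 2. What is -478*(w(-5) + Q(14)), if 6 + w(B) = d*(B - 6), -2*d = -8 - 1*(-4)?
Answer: 8604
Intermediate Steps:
Q(G) = 10 (Q(G) = 12 - 2 = 10)
d = 2 (d = -(-8 - 1*(-4))/2 = -(-8 + 4)/2 = -½*(-4) = 2)
w(B) = -18 + 2*B (w(B) = -6 + 2*(B - 6) = -6 + 2*(-6 + B) = -6 + (-12 + 2*B) = -18 + 2*B)
-478*(w(-5) + Q(14)) = -478*((-18 + 2*(-5)) + 10) = -478*((-18 - 10) + 10) = -478*(-28 + 10) = -478*(-18) = 8604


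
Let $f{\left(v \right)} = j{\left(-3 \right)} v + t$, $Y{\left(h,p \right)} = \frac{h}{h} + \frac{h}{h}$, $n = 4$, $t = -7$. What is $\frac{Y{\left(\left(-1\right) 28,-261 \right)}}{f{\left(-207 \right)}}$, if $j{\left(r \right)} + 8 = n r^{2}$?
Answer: $- \frac{2}{5803} \approx -0.00034465$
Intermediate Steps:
$Y{\left(h,p \right)} = 2$ ($Y{\left(h,p \right)} = 1 + 1 = 2$)
$j{\left(r \right)} = -8 + 4 r^{2}$
$f{\left(v \right)} = -7 + 28 v$ ($f{\left(v \right)} = \left(-8 + 4 \left(-3\right)^{2}\right) v - 7 = \left(-8 + 4 \cdot 9\right) v - 7 = \left(-8 + 36\right) v - 7 = 28 v - 7 = -7 + 28 v$)
$\frac{Y{\left(\left(-1\right) 28,-261 \right)}}{f{\left(-207 \right)}} = \frac{2}{-7 + 28 \left(-207\right)} = \frac{2}{-7 - 5796} = \frac{2}{-5803} = 2 \left(- \frac{1}{5803}\right) = - \frac{2}{5803}$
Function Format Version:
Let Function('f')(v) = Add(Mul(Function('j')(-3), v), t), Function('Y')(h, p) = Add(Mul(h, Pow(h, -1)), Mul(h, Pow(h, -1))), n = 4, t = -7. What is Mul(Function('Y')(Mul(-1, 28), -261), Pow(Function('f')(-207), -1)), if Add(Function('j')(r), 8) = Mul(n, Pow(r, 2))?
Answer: Rational(-2, 5803) ≈ -0.00034465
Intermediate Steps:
Function('Y')(h, p) = 2 (Function('Y')(h, p) = Add(1, 1) = 2)
Function('j')(r) = Add(-8, Mul(4, Pow(r, 2)))
Function('f')(v) = Add(-7, Mul(28, v)) (Function('f')(v) = Add(Mul(Add(-8, Mul(4, Pow(-3, 2))), v), -7) = Add(Mul(Add(-8, Mul(4, 9)), v), -7) = Add(Mul(Add(-8, 36), v), -7) = Add(Mul(28, v), -7) = Add(-7, Mul(28, v)))
Mul(Function('Y')(Mul(-1, 28), -261), Pow(Function('f')(-207), -1)) = Mul(2, Pow(Add(-7, Mul(28, -207)), -1)) = Mul(2, Pow(Add(-7, -5796), -1)) = Mul(2, Pow(-5803, -1)) = Mul(2, Rational(-1, 5803)) = Rational(-2, 5803)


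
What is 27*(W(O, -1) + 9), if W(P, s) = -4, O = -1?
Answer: 135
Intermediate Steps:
27*(W(O, -1) + 9) = 27*(-4 + 9) = 27*5 = 135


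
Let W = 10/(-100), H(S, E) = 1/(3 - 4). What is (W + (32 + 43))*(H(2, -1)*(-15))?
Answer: 2247/2 ≈ 1123.5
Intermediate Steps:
H(S, E) = -1 (H(S, E) = 1/(-1) = -1)
W = -⅒ (W = 10*(-1/100) = -⅒ ≈ -0.10000)
(W + (32 + 43))*(H(2, -1)*(-15)) = (-⅒ + (32 + 43))*(-1*(-15)) = (-⅒ + 75)*15 = (749/10)*15 = 2247/2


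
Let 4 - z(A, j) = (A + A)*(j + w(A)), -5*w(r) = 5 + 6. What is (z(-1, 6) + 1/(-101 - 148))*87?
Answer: 418673/415 ≈ 1008.9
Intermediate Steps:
w(r) = -11/5 (w(r) = -(5 + 6)/5 = -1/5*11 = -11/5)
z(A, j) = 4 - 2*A*(-11/5 + j) (z(A, j) = 4 - (A + A)*(j - 11/5) = 4 - 2*A*(-11/5 + j))
(z(-1, 6) + 1/(-101 - 148))*87 = ((4 + (22/5)*(-1) - 2*(-1)*6) + 1/(-101 - 148))*87 = ((4 - 22/5 + 12) + 1/(-249))*87 = (58/5 - 1/249)*87 = (14437/1245)*87 = 418673/415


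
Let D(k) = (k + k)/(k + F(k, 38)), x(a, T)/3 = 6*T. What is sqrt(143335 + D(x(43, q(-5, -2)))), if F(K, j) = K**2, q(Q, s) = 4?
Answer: sqrt(763832361)/73 ≈ 378.60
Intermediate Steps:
x(a, T) = 18*T (x(a, T) = 3*(6*T) = 18*T)
D(k) = 2*k/(k + k**2) (D(k) = (k + k)/(k + k**2) = (2*k)/(k + k**2) = 2*k/(k + k**2))
sqrt(143335 + D(x(43, q(-5, -2)))) = sqrt(143335 + 2/(1 + 18*4)) = sqrt(143335 + 2/(1 + 72)) = sqrt(143335 + 2/73) = sqrt(10463457/73) = sqrt(763832361)/73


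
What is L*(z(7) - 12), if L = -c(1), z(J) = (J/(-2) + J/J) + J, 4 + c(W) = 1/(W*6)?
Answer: -115/4 ≈ -28.750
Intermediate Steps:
c(W) = -4 + 1/(6*W) (c(W) = -4 + 1/(W*6) = -4 + 1/(6*W))
z(J) = 1 + J/2 (z(J) = (J*(-½) + 1) + J = (-J/2 + 1) + J = (1 - J/2) + J = 1 + J/2)
L = 23/6 (L = -(-4 + (⅙)/1) = -(-4 + (⅙)*1) = -(-4 + ⅙) = -1*(-23/6) = 23/6 ≈ 3.8333)
L*(z(7) - 12) = 23*((1 + (½)*7) - 12)/6 = 23*((1 + 7/2) - 12)/6 = 23*(9/2 - 12)/6 = (23/6)*(-15/2) = -115/4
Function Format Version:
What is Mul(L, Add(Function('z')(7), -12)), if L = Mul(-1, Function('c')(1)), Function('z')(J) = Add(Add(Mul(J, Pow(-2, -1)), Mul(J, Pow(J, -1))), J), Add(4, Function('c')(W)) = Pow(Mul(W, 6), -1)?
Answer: Rational(-115, 4) ≈ -28.750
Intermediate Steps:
Function('c')(W) = Add(-4, Mul(Rational(1, 6), Pow(W, -1))) (Function('c')(W) = Add(-4, Pow(Mul(W, 6), -1)) = Add(-4, Pow(Mul(6, W), -1)) = Add(-4, Mul(Rational(1, 6), Pow(W, -1))))
Function('z')(J) = Add(1, Mul(Rational(1, 2), J)) (Function('z')(J) = Add(Add(Mul(J, Rational(-1, 2)), 1), J) = Add(Add(Mul(Rational(-1, 2), J), 1), J) = Add(Add(1, Mul(Rational(-1, 2), J)), J) = Add(1, Mul(Rational(1, 2), J)))
L = Rational(23, 6) (L = Mul(-1, Add(-4, Mul(Rational(1, 6), Pow(1, -1)))) = Mul(-1, Add(-4, Mul(Rational(1, 6), 1))) = Mul(-1, Add(-4, Rational(1, 6))) = Mul(-1, Rational(-23, 6)) = Rational(23, 6) ≈ 3.8333)
Mul(L, Add(Function('z')(7), -12)) = Mul(Rational(23, 6), Add(Add(1, Mul(Rational(1, 2), 7)), -12)) = Mul(Rational(23, 6), Add(Add(1, Rational(7, 2)), -12)) = Mul(Rational(23, 6), Add(Rational(9, 2), -12)) = Mul(Rational(23, 6), Rational(-15, 2)) = Rational(-115, 4)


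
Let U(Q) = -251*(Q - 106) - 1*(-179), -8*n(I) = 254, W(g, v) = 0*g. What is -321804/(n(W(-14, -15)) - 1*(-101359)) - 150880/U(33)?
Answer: -14161515392/1249837853 ≈ -11.331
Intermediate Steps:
W(g, v) = 0
n(I) = -127/4 (n(I) = -1/8*254 = -127/4)
U(Q) = 26785 - 251*Q (U(Q) = -251*(-106 + Q) + 179 = (26606 - 251*Q) + 179 = 26785 - 251*Q)
-321804/(n(W(-14, -15)) - 1*(-101359)) - 150880/U(33) = -321804/(-127/4 - 1*(-101359)) - 150880/(26785 - 251*33) = -321804/(-127/4 + 101359) - 150880/(26785 - 8283) = -321804/405309/4 - 150880/18502 = -321804*4/405309 - 150880*1/18502 = -429072/135103 - 75440/9251 = -14161515392/1249837853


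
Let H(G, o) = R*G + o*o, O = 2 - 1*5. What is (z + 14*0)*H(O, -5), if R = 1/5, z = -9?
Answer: -1098/5 ≈ -219.60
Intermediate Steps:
R = 1/5 ≈ 0.20000
O = -3 (O = 2 - 5 = -3)
H(G, o) = o**2 + G/5 (H(G, o) = G/5 + o*o = G/5 + o**2 = o**2 + G/5)
(z + 14*0)*H(O, -5) = (-9 + 14*0)*((-5)**2 + (1/5)*(-3)) = (-9 + 0)*(25 - 3/5) = -9*122/5 = -1098/5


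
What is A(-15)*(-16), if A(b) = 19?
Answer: -304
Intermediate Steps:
A(-15)*(-16) = 19*(-16) = -304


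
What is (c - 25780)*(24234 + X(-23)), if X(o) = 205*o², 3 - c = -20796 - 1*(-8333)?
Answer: -1766488206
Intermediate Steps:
c = 12466 (c = 3 - (-20796 - 1*(-8333)) = 3 - (-20796 + 8333) = 3 - 1*(-12463) = 3 + 12463 = 12466)
(c - 25780)*(24234 + X(-23)) = (12466 - 25780)*(24234 + 205*(-23)²) = -13314*(24234 + 205*529) = -13314*(24234 + 108445) = -13314*132679 = -1766488206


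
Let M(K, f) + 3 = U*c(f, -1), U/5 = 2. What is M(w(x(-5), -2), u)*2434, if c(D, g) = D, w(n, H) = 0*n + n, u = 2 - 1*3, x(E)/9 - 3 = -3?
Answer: -31642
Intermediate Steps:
x(E) = 0 (x(E) = 27 + 9*(-3) = 27 - 27 = 0)
u = -1 (u = 2 - 3 = -1)
w(n, H) = n (w(n, H) = 0 + n = n)
U = 10 (U = 5*2 = 10)
M(K, f) = -3 + 10*f
M(w(x(-5), -2), u)*2434 = (-3 + 10*(-1))*2434 = (-3 - 10)*2434 = -13*2434 = -31642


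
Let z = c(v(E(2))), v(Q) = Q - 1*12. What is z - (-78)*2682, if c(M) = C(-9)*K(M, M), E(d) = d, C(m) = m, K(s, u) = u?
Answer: 209286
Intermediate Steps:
v(Q) = -12 + Q (v(Q) = Q - 12 = -12 + Q)
c(M) = -9*M
z = 90 (z = -9*(-12 + 2) = -9*(-10) = 90)
z - (-78)*2682 = 90 - (-78)*2682 = 90 - 1*(-209196) = 90 + 209196 = 209286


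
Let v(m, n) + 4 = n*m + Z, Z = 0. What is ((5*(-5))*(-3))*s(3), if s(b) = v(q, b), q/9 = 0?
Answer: -300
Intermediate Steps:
q = 0 (q = 9*0 = 0)
v(m, n) = -4 + m*n (v(m, n) = -4 + (n*m + 0) = -4 + (m*n + 0) = -4 + m*n)
s(b) = -4 (s(b) = -4 + 0*b = -4 + 0 = -4)
((5*(-5))*(-3))*s(3) = ((5*(-5))*(-3))*(-4) = -25*(-3)*(-4) = 75*(-4) = -300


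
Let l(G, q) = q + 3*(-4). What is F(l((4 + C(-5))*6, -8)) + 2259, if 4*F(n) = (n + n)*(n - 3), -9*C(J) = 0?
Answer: 2489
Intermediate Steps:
C(J) = 0 (C(J) = -1/9*0 = 0)
l(G, q) = -12 + q (l(G, q) = q - 12 = -12 + q)
F(n) = n*(-3 + n)/2 (F(n) = ((n + n)*(n - 3))/4 = ((2*n)*(-3 + n))/4 = (2*n*(-3 + n))/4 = n*(-3 + n)/2)
F(l((4 + C(-5))*6, -8)) + 2259 = (-12 - 8)*(-3 + (-12 - 8))/2 + 2259 = (1/2)*(-20)*(-3 - 20) + 2259 = (1/2)*(-20)*(-23) + 2259 = 230 + 2259 = 2489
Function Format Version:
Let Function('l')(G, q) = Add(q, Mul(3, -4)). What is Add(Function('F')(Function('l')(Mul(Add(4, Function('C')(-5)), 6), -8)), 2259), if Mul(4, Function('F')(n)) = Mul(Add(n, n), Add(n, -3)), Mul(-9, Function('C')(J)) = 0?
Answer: 2489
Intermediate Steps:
Function('C')(J) = 0 (Function('C')(J) = Mul(Rational(-1, 9), 0) = 0)
Function('l')(G, q) = Add(-12, q) (Function('l')(G, q) = Add(q, -12) = Add(-12, q))
Function('F')(n) = Mul(Rational(1, 2), n, Add(-3, n)) (Function('F')(n) = Mul(Rational(1, 4), Mul(Add(n, n), Add(n, -3))) = Mul(Rational(1, 4), Mul(Mul(2, n), Add(-3, n))) = Mul(Rational(1, 4), Mul(2, n, Add(-3, n))) = Mul(Rational(1, 2), n, Add(-3, n)))
Add(Function('F')(Function('l')(Mul(Add(4, Function('C')(-5)), 6), -8)), 2259) = Add(Mul(Rational(1, 2), Add(-12, -8), Add(-3, Add(-12, -8))), 2259) = Add(Mul(Rational(1, 2), -20, Add(-3, -20)), 2259) = Add(Mul(Rational(1, 2), -20, -23), 2259) = Add(230, 2259) = 2489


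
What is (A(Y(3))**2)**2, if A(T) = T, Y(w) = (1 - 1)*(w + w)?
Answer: 0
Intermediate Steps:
Y(w) = 0 (Y(w) = 0*(2*w) = 0)
(A(Y(3))**2)**2 = (0**2)**2 = 0**2 = 0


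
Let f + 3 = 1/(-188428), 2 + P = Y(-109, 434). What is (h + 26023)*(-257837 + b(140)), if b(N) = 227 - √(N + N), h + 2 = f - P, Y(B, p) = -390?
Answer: -640983074012595/94214 - 4976383479*√70/94214 ≈ -6.8039e+9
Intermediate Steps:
P = -392 (P = -2 - 390 = -392)
f = -565285/188428 (f = -3 + 1/(-188428) = -3 - 1/188428 = -565285/188428 ≈ -3.0000)
h = 72921635/188428 (h = -2 + (-565285/188428 - 1*(-392)) = -2 + (-565285/188428 + 392) = -2 + 73298491/188428 = 72921635/188428 ≈ 387.00)
b(N) = 227 - √2*√N (b(N) = 227 - √(2*N) = 227 - √2*√N)
(h + 26023)*(-257837 + b(140)) = (72921635/188428 + 26023)*(-257837 + (227 - √2*√140)) = 4976383479*(-257837 + (227 - √2*2*√35))/188428 = 4976383479*(-257837 + (227 - 2*√70))/188428 = 4976383479*(-257610 - 2*√70)/188428 = -640983074012595/94214 - 4976383479*√70/94214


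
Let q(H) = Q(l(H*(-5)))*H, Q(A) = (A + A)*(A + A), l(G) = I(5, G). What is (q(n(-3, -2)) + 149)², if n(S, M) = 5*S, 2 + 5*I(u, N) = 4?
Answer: 485809/25 ≈ 19432.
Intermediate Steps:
I(u, N) = ⅖ (I(u, N) = -⅖ + (⅕)*4 = -⅖ + ⅘ = ⅖)
l(G) = ⅖
Q(A) = 4*A² (Q(A) = (2*A)*(2*A) = 4*A²)
q(H) = 16*H/25 (q(H) = (4*(⅖)²)*H = (4*(4/25))*H = 16*H/25)
(q(n(-3, -2)) + 149)² = (16*(5*(-3))/25 + 149)² = ((16/25)*(-15) + 149)² = (-48/5 + 149)² = (697/5)² = 485809/25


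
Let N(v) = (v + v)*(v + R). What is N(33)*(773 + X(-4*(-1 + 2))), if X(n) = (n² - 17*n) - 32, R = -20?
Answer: 707850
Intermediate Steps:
N(v) = 2*v*(-20 + v) (N(v) = (v + v)*(v - 20) = (2*v)*(-20 + v) = 2*v*(-20 + v))
X(n) = -32 + n² - 17*n
N(33)*(773 + X(-4*(-1 + 2))) = (2*33*(-20 + 33))*(773 + (-32 + (-4*(-1 + 2))² - (-68)*(-1 + 2))) = (2*33*13)*(773 + (-32 + (-4*1)² - (-68))) = 858*(773 + (-32 + (-4)² - 17*(-4))) = 858*(773 + (-32 + 16 + 68)) = 858*(773 + 52) = 858*825 = 707850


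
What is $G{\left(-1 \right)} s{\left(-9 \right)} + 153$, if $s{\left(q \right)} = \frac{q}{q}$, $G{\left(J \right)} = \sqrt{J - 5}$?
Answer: $153 + i \sqrt{6} \approx 153.0 + 2.4495 i$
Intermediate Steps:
$G{\left(J \right)} = \sqrt{-5 + J}$
$s{\left(q \right)} = 1$
$G{\left(-1 \right)} s{\left(-9 \right)} + 153 = \sqrt{-5 - 1} \cdot 1 + 153 = \sqrt{-6} \cdot 1 + 153 = i \sqrt{6} \cdot 1 + 153 = i \sqrt{6} + 153 = 153 + i \sqrt{6}$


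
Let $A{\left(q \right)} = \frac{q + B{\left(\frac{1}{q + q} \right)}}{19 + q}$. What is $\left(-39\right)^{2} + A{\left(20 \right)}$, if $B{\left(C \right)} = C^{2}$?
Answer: $\frac{31647467}{20800} \approx 1521.5$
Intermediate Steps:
$A{\left(q \right)} = \frac{q + \frac{1}{4 q^{2}}}{19 + q}$ ($A{\left(q \right)} = \frac{q + \left(\frac{1}{q + q}\right)^{2}}{19 + q} = \frac{q + \left(\frac{1}{2 q}\right)^{2}}{19 + q} = \frac{q + \frac{1}{4 q^{2}}}{19 + q}$)
$\left(-39\right)^{2} + A{\left(20 \right)} = \left(-39\right)^{2} + \frac{\frac{1}{4} + 20^{3}}{400 \left(19 + 20\right)} = 1521 + \frac{\frac{1}{4} + 8000}{400 \cdot 39} = 1521 + \frac{1}{400} \cdot \frac{1}{39} \cdot \frac{32001}{4} = 1521 + \frac{10667}{20800} = \frac{31647467}{20800}$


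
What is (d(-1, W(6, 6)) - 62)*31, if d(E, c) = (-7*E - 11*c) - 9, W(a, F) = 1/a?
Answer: -12245/6 ≈ -2040.8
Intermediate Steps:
d(E, c) = -9 - 11*c - 7*E (d(E, c) = (-11*c - 7*E) - 9 = -9 - 11*c - 7*E)
(d(-1, W(6, 6)) - 62)*31 = ((-9 - 11/6 - 7*(-1)) - 62)*31 = ((-9 - 11*⅙ + 7) - 62)*31 = ((-9 - 11/6 + 7) - 62)*31 = (-23/6 - 62)*31 = -395/6*31 = -12245/6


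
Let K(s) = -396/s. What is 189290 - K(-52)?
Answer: 2460671/13 ≈ 1.8928e+5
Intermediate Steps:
189290 - K(-52) = 189290 - (-396)/(-52) = 189290 - (-396)*(-1)/52 = 189290 - 1*99/13 = 189290 - 99/13 = 2460671/13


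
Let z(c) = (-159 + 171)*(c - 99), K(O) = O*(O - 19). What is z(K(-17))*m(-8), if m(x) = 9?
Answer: 55404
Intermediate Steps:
K(O) = O*(-19 + O)
z(c) = -1188 + 12*c (z(c) = 12*(-99 + c) = -1188 + 12*c)
z(K(-17))*m(-8) = (-1188 + 12*(-17*(-19 - 17)))*9 = (-1188 + 12*(-17*(-36)))*9 = (-1188 + 12*612)*9 = (-1188 + 7344)*9 = 6156*9 = 55404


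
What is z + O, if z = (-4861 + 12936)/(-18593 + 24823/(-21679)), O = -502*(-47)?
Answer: 111889701403/4742382 ≈ 23594.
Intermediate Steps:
O = 23594
z = -2059505/4742382 (z = 8075/(-18593 + 24823*(-1/21679)) = 8075/(-18593 - 24823/21679) = 8075/(-403102470/21679) = 8075*(-21679/403102470) = -2059505/4742382 ≈ -0.43428)
z + O = -2059505/4742382 + 23594 = 111889701403/4742382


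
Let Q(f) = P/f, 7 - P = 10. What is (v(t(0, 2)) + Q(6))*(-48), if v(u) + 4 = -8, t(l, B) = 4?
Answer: 600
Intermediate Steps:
P = -3 (P = 7 - 1*10 = 7 - 10 = -3)
v(u) = -12 (v(u) = -4 - 8 = -12)
Q(f) = -3/f
(v(t(0, 2)) + Q(6))*(-48) = (-12 - 3/6)*(-48) = (-12 - 3*1/6)*(-48) = (-12 - 1/2)*(-48) = -25/2*(-48) = 600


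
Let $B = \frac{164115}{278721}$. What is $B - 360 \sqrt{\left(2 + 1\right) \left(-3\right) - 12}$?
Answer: $\frac{18235}{30969} - 360 i \sqrt{21} \approx 0.58881 - 1649.7 i$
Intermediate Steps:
$B = \frac{18235}{30969}$ ($B = 164115 \cdot \frac{1}{278721} = \frac{18235}{30969} \approx 0.58881$)
$B - 360 \sqrt{\left(2 + 1\right) \left(-3\right) - 12} = \frac{18235}{30969} - 360 \sqrt{\left(2 + 1\right) \left(-3\right) - 12} = \frac{18235}{30969} - 360 \sqrt{3 \left(-3\right) - 12} = \frac{18235}{30969} - 360 \sqrt{-9 - 12} = \frac{18235}{30969} - 360 \sqrt{-21} = \frac{18235}{30969} - 360 i \sqrt{21}$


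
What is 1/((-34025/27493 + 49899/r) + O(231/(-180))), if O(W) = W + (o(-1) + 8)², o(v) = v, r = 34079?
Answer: 56216036820/2695182004181 ≈ 0.020858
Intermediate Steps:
O(W) = 49 + W (O(W) = W + (-1 + 8)² = W + 7² = W + 49 = 49 + W)
1/((-34025/27493 + 49899/r) + O(231/(-180))) = 1/((-34025/27493 + 49899/34079) + (49 + 231/(-180))) = 1/((-34025*1/27493 + 49899*(1/34079)) + (49 + 231*(-1/180))) = 1/((-34025/27493 + 49899/34079) + (49 - 77/60)) = 1/(212335232/936933947 + 2863/60) = 1/(2695182004181/56216036820) = 56216036820/2695182004181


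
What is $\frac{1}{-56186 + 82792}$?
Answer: $\frac{1}{26606} \approx 3.7586 \cdot 10^{-5}$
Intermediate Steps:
$\frac{1}{-56186 + 82792} = \frac{1}{26606}$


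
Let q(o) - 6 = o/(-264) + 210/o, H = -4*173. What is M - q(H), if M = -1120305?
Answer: -6395868731/5709 ≈ -1.1203e+6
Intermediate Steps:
H = -692
q(o) = 6 + 210/o - o/264 (q(o) = 6 + (o/(-264) + 210/o) = 6 + (o*(-1/264) + 210/o) = 6 + (-o/264 + 210/o) = 6 + (210/o - o/264) = 6 + 210/o - o/264)
M - q(H) = -1120305 - (6 + 210/(-692) - 1/264*(-692)) = -1120305 - (6 + 210*(-1/692) + 173/66) = -1120305 - (6 - 105/346 + 173/66) = -1120305 - 1*47486/5709 = -1120305 - 47486/5709 = -6395868731/5709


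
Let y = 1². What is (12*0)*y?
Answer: 0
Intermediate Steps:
y = 1
(12*0)*y = (12*0)*1 = 0*1 = 0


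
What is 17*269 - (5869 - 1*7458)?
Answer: 6162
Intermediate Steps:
17*269 - (5869 - 1*7458) = 4573 - (5869 - 7458) = 4573 - 1*(-1589) = 4573 + 1589 = 6162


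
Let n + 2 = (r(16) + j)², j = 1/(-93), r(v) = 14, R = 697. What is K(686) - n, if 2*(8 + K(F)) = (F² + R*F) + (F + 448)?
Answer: 4105976969/8649 ≈ 4.7473e+5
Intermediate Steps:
K(F) = 216 + F²/2 + 349*F (K(F) = -8 + ((F² + 697*F) + (F + 448))/2 = -8 + ((F² + 697*F) + (448 + F))/2 = -8 + (448 + F² + 698*F)/2 = -8 + (224 + F²/2 + 349*F) = 216 + F²/2 + 349*F)
j = -1/93 ≈ -0.010753
n = 1675303/8649 (n = -2 + (14 - 1/93)² = -2 + (1301/93)² = -2 + 1692601/8649 = 1675303/8649 ≈ 193.70)
K(686) - n = (216 + (½)*686² + 349*686) - 1*1675303/8649 = (216 + (½)*470596 + 239414) - 1675303/8649 = (216 + 235298 + 239414) - 1675303/8649 = 474928 - 1675303/8649 = 4105976969/8649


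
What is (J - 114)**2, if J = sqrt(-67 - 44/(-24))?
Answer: (684 - I*sqrt(2346))**2/36 ≈ 12931.0 - 1840.6*I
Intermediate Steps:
J = I*sqrt(2346)/6 (J = sqrt(-67 - 44*(-1/24)) = sqrt(-67 + 11/6) = sqrt(-391/6) = I*sqrt(2346)/6 ≈ 8.0726*I)
(J - 114)**2 = (I*sqrt(2346)/6 - 114)**2 = (-114 + I*sqrt(2346)/6)**2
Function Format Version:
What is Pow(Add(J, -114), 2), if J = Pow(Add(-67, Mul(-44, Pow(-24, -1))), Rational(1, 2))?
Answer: Mul(Rational(1, 36), Pow(Add(684, Mul(-1, I, Pow(2346, Rational(1, 2)))), 2)) ≈ Add(12931., Mul(-1840.6, I))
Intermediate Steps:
J = Mul(Rational(1, 6), I, Pow(2346, Rational(1, 2))) (J = Pow(Add(-67, Mul(-44, Rational(-1, 24))), Rational(1, 2)) = Pow(Add(-67, Rational(11, 6)), Rational(1, 2)) = Pow(Rational(-391, 6), Rational(1, 2)) = Mul(Rational(1, 6), I, Pow(2346, Rational(1, 2))) ≈ Mul(8.0726, I))
Pow(Add(J, -114), 2) = Pow(Add(Mul(Rational(1, 6), I, Pow(2346, Rational(1, 2))), -114), 2) = Pow(Add(-114, Mul(Rational(1, 6), I, Pow(2346, Rational(1, 2)))), 2)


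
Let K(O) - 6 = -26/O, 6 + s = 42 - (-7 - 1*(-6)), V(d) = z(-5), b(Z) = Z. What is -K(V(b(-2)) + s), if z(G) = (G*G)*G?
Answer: -277/44 ≈ -6.2955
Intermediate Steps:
z(G) = G³ (z(G) = G²*G = G³)
V(d) = -125 (V(d) = (-5)³ = -125)
s = 37 (s = -6 + (42 - (-7 - 1*(-6))) = -6 + (42 - (-7 + 6)) = -6 + (42 - 1*(-1)) = -6 + (42 + 1) = -6 + 43 = 37)
K(O) = 6 - 26/O
-K(V(b(-2)) + s) = -(6 - 26/(-125 + 37)) = -(6 - 26/(-88)) = -(6 - 26*(-1/88)) = -(6 + 13/44) = -1*277/44 = -277/44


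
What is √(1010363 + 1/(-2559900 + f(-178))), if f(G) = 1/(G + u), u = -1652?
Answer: √22173059076540162630840533/4684617001 ≈ 1005.2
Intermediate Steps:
f(G) = 1/(-1652 + G) (f(G) = 1/(G - 1652) = 1/(-1652 + G))
√(1010363 + 1/(-2559900 + f(-178))) = √(1010363 + 1/(-2559900 + 1/(-1652 - 178))) = √(1010363 + 1/(-2559900 + 1/(-1830))) = √(1010363 + 1/(-2559900 - 1/1830)) = √(1010363 + 1/(-4684617001/1830)) = √(1010363 - 1830/4684617001) = √(4733163686979533/4684617001) = √22173059076540162630840533/4684617001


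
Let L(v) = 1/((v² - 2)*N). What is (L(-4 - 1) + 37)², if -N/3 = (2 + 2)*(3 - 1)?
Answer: 417098929/304704 ≈ 1368.9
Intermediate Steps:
N = -24 (N = -3*(2 + 2)*(3 - 1) = -12*2 = -3*8 = -24)
L(v) = 1/(48 - 24*v²) (L(v) = 1/((v² - 2)*(-24)) = 1/((-2 + v²)*(-24)) = 1/(48 - 24*v²))
(L(-4 - 1) + 37)² = (-1/(-48 + 24*(-4 - 1)²) + 37)² = (-1/(-48 + 24*(-5)²) + 37)² = (-1/(-48 + 24*25) + 37)² = (-1/(-48 + 600) + 37)² = (-1/552 + 37)² = (20423/552)² = 417098929/304704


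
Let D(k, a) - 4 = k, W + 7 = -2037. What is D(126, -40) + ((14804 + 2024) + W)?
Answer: 14914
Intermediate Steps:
W = -2044 (W = -7 - 2037 = -2044)
D(k, a) = 4 + k
D(126, -40) + ((14804 + 2024) + W) = (4 + 126) + ((14804 + 2024) - 2044) = 130 + (16828 - 2044) = 130 + 14784 = 14914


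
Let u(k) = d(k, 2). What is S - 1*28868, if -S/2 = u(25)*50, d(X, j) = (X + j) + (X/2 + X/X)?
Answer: -32918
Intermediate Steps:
d(X, j) = 1 + j + 3*X/2 (d(X, j) = (X + j) + (X*(½) + 1) = (X + j) + (X/2 + 1) = (X + j) + (1 + X/2) = 1 + j + 3*X/2)
u(k) = 3 + 3*k/2 (u(k) = 1 + 2 + 3*k/2 = 3 + 3*k/2)
S = -4050 (S = -2*(3 + (3/2)*25)*50 = -2*(3 + 75/2)*50 = -81*50 = -2*2025 = -4050)
S - 1*28868 = -4050 - 1*28868 = -4050 - 28868 = -32918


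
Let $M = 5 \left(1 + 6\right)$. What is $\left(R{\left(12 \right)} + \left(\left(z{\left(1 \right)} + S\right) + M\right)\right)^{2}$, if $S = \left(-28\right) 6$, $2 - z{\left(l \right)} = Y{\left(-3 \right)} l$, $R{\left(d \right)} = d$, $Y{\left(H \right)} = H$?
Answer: $13456$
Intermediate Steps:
$z{\left(l \right)} = 2 + 3 l$ ($z{\left(l \right)} = 2 - - 3 l = 2 + 3 l$)
$M = 35$ ($M = 5 \cdot 7 = 35$)
$S = -168$
$\left(R{\left(12 \right)} + \left(\left(z{\left(1 \right)} + S\right) + M\right)\right)^{2} = \left(12 + \left(\left(\left(2 + 3 \cdot 1\right) - 168\right) + 35\right)\right)^{2} = \left(12 + \left(\left(\left(2 + 3\right) - 168\right) + 35\right)\right)^{2} = \left(12 + \left(\left(5 - 168\right) + 35\right)\right)^{2} = \left(12 + \left(-163 + 35\right)\right)^{2} = \left(12 - 128\right)^{2} = \left(-116\right)^{2} = 13456$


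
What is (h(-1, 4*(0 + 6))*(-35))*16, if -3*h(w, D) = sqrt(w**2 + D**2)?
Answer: 560*sqrt(577)/3 ≈ 4483.9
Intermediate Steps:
h(w, D) = -sqrt(D**2 + w**2)/3 (h(w, D) = -sqrt(w**2 + D**2)/3 = -sqrt(D**2 + w**2)/3)
(h(-1, 4*(0 + 6))*(-35))*16 = (-sqrt((4*(0 + 6))**2 + (-1)**2)/3*(-35))*16 = (-sqrt((4*6)**2 + 1)/3*(-35))*16 = (-sqrt(24**2 + 1)/3*(-35))*16 = (-sqrt(576 + 1)/3*(-35))*16 = (-sqrt(577)/3*(-35))*16 = (35*sqrt(577)/3)*16 = 560*sqrt(577)/3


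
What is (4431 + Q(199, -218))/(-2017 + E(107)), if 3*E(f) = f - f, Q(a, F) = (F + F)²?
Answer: -194527/2017 ≈ -96.444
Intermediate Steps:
Q(a, F) = 4*F² (Q(a, F) = (2*F)² = 4*F²)
E(f) = 0 (E(f) = (f - f)/3 = (⅓)*0 = 0)
(4431 + Q(199, -218))/(-2017 + E(107)) = (4431 + 4*(-218)²)/(-2017 + 0) = (4431 + 4*47524)/(-2017) = (4431 + 190096)*(-1/2017) = 194527*(-1/2017) = -194527/2017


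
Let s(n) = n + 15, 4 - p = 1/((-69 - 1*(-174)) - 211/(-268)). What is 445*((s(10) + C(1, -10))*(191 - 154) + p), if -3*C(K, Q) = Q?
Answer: 39828969835/85053 ≈ 4.6828e+5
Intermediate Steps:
C(K, Q) = -Q/3
p = 113136/28351 (p = 4 - 1/((-69 - 1*(-174)) - 211/(-268)) = 4 - 1/((-69 + 174) - 211*(-1/268)) = 4 - 1/(105 + 211/268) = 4 - 1/28351/268 = 4 - 1*268/28351 = 4 - 268/28351 = 113136/28351 ≈ 3.9905)
s(n) = 15 + n
445*((s(10) + C(1, -10))*(191 - 154) + p) = 445*(((15 + 10) - ⅓*(-10))*(191 - 154) + 113136/28351) = 445*((25 + 10/3)*37 + 113136/28351) = 445*((85/3)*37 + 113136/28351) = 445*(3145/3 + 113136/28351) = 445*(89503303/85053) = 39828969835/85053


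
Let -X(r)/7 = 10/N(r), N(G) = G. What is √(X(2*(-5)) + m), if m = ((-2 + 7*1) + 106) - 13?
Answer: √105 ≈ 10.247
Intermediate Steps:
X(r) = -70/r
m = 98 (m = ((-2 + 7) + 106) - 13 = (5 + 106) - 13 = 111 - 13 = 98)
√(X(2*(-5)) + m) = √(-70/(2*(-5)) + 98) = √(-70/(-10) + 98) = √(-70*(-⅒) + 98) = √(7 + 98) = √105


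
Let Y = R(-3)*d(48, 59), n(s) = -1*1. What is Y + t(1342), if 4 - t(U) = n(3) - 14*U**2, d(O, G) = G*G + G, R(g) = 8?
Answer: 25241821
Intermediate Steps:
d(O, G) = G + G**2 (d(O, G) = G**2 + G = G + G**2)
n(s) = -1
Y = 28320 (Y = 8*(59*(1 + 59)) = 8*(59*60) = 8*3540 = 28320)
t(U) = 5 + 14*U**2 (t(U) = 4 - (-1 - 14*U**2) = 4 + (1 + 14*U**2) = 5 + 14*U**2)
Y + t(1342) = 28320 + (5 + 14*1342**2) = 28320 + (5 + 14*1800964) = 28320 + (5 + 25213496) = 28320 + 25213501 = 25241821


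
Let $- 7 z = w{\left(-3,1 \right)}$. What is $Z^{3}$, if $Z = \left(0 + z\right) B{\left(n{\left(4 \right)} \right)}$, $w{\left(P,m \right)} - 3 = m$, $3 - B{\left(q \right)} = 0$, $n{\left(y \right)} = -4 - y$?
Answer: $- \frac{1728}{343} \approx -5.0379$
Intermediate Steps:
$B{\left(q \right)} = 3$ ($B{\left(q \right)} = 3 - 0 = 3 + 0 = 3$)
$w{\left(P,m \right)} = 3 + m$
$z = - \frac{4}{7}$ ($z = - \frac{3 + 1}{7} = \left(- \frac{1}{7}\right) 4 = - \frac{4}{7} \approx -0.57143$)
$Z = - \frac{12}{7}$ ($Z = \left(0 - \frac{4}{7}\right) 3 = \left(- \frac{4}{7}\right) 3 = - \frac{12}{7} \approx -1.7143$)
$Z^{3} = \left(- \frac{12}{7}\right)^{3} = - \frac{1728}{343}$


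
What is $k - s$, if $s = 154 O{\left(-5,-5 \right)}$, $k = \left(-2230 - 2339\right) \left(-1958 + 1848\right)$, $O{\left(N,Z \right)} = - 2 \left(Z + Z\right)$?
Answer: $499510$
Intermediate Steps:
$O{\left(N,Z \right)} = - 4 Z$ ($O{\left(N,Z \right)} = - 2 \cdot 2 Z = - 4 Z$)
$k = 502590$ ($k = \left(-4569\right) \left(-110\right) = 502590$)
$s = 3080$ ($s = 154 \left(\left(-4\right) \left(-5\right)\right) = 154 \cdot 20 = 3080$)
$k - s = 502590 - 3080 = 499510$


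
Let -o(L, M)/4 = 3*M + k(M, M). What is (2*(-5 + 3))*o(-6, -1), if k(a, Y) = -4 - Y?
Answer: -96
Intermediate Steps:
o(L, M) = 16 - 8*M (o(L, M) = -4*(3*M + (-4 - M)) = -4*(-4 + 2*M) = 16 - 8*M)
(2*(-5 + 3))*o(-6, -1) = (2*(-5 + 3))*(16 - 8*(-1)) = (2*(-2))*(16 + 8) = -4*24 = -96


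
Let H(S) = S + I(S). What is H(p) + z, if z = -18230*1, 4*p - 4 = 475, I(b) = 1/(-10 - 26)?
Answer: -325985/18 ≈ -18110.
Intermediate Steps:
I(b) = -1/36 (I(b) = 1/(-36) = -1/36)
p = 479/4 (p = 1 + (¼)*475 = 1 + 475/4 = 479/4 ≈ 119.75)
z = -18230
H(S) = -1/36 + S (H(S) = S - 1/36 = -1/36 + S)
H(p) + z = (-1/36 + 479/4) - 18230 = 2155/18 - 18230 = -325985/18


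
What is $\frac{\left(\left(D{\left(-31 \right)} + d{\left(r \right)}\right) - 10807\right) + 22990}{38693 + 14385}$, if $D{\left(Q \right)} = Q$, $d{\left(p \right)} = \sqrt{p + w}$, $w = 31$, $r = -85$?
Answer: $\frac{6076}{26539} + \frac{3 i \sqrt{6}}{53078} \approx 0.22895 + 0.00013845 i$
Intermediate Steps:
$d{\left(p \right)} = \sqrt{31 + p}$ ($d{\left(p \right)} = \sqrt{p + 31} = \sqrt{31 + p}$)
$\frac{\left(\left(D{\left(-31 \right)} + d{\left(r \right)}\right) - 10807\right) + 22990}{38693 + 14385} = \frac{\left(\left(-31 + \sqrt{31 - 85}\right) - 10807\right) + 22990}{38693 + 14385} = \frac{\left(\left(-31 + \sqrt{-54}\right) - 10807\right) + 22990}{53078} = \left(\left(\left(-31 + 3 i \sqrt{6}\right) - 10807\right) + 22990\right) \frac{1}{53078} = \left(\left(-10838 + 3 i \sqrt{6}\right) + 22990\right) \frac{1}{53078} = \left(12152 + 3 i \sqrt{6}\right) \frac{1}{53078} = \frac{6076}{26539} + \frac{3 i \sqrt{6}}{53078}$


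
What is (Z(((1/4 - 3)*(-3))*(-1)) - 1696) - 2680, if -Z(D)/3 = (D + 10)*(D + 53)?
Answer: -73775/16 ≈ -4610.9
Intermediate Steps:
Z(D) = -3*(10 + D)*(53 + D) (Z(D) = -3*(D + 10)*(D + 53) = -3*(10 + D)*(53 + D))
(Z(((1/4 - 3)*(-3))*(-1)) - 1696) - 2680 = ((-1590 - 189*(1/4 - 3)*(-3)*(-1) - 3*9*(1/4 - 3)**2) - 1696) - 2680 = ((-1590 - 189*(-11/4*(-3))*(-1) - 3*(-11/4*(-3)*(-1))**2) - 1696) - 2680 = ((-1590 - 6237*(-1)/4 - 3*((33/4)*(-1))**2) - 1696) - 2680 = ((-1590 - 189*(-33/4) - 3*(-33/4)**2) - 1696) - 2680 = ((-1590 + 6237/4 - 3*1089/16) - 1696) - 2680 = ((-1590 + 6237/4 - 3267/16) - 1696) - 2680 = (-3759/16 - 1696) - 2680 = -30895/16 - 2680 = -73775/16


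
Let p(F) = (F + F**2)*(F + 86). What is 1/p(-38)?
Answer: 1/67488 ≈ 1.4817e-5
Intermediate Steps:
p(F) = (86 + F)*(F + F**2) (p(F) = (F + F**2)*(86 + F) = (86 + F)*(F + F**2))
1/p(-38) = 1/(-38*(86 + (-38)**2 + 87*(-38))) = 1/(-38*(86 + 1444 - 3306)) = 1/(-38*(-1776)) = 1/67488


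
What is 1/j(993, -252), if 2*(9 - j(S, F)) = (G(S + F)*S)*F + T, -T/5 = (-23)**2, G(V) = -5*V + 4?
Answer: -2/926120773 ≈ -2.1595e-9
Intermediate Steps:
G(V) = 4 - 5*V
T = -2645 (T = -5*(-23)**2 = -5*529 = -2645)
j(S, F) = 2663/2 - F*S*(4 - 5*F - 5*S)/2 (j(S, F) = 9 - (((4 - 5*(S + F))*S)*F - 2645)/2 = 9 - (((4 - 5*(F + S))*S)*F - 2645)/2 = 9 - (((4 + (-5*F - 5*S))*S)*F - 2645)/2 = 9 - (((4 - 5*F - 5*S)*S)*F - 2645)/2 = 9 - ((S*(4 - 5*F - 5*S))*F - 2645)/2 = 9 - (F*S*(4 - 5*F - 5*S) - 2645)/2 = 9 - (-2645 + F*S*(4 - 5*F - 5*S))/2 = 9 + (2645/2 - F*S*(4 - 5*F - 5*S)/2) = 2663/2 - F*S*(4 - 5*F - 5*S)/2)
1/j(993, -252) = 1/(2663/2 + (1/2)*(-252)*993*(-4 + 5*(-252) + 5*993)) = 1/(2663/2 + (1/2)*(-252)*993*(-4 - 1260 + 4965)) = 1/(2663/2 + (1/2)*(-252)*993*3701) = 1/(2663/2 - 463061718) = 1/(-926120773/2) = -2/926120773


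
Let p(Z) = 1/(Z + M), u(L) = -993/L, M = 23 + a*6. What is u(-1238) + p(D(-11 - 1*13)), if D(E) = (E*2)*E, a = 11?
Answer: 1233551/1536358 ≈ 0.80291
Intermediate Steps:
M = 89 (M = 23 + 11*6 = 23 + 66 = 89)
D(E) = 2*E² (D(E) = (2*E)*E = 2*E²)
p(Z) = 1/(89 + Z) (p(Z) = 1/(Z + 89) = 1/(89 + Z))
u(-1238) + p(D(-11 - 1*13)) = -993/(-1238) + 1/(89 + 2*(-11 - 1*13)²) = -993*(-1/1238) + 1/(89 + 2*(-11 - 13)²) = 993/1238 + 1/(89 + 2*(-24)²) = 993/1238 + 1/(89 + 2*576) = 993/1238 + 1/(89 + 1152) = 993/1238 + 1/1241 = 1233551/1536358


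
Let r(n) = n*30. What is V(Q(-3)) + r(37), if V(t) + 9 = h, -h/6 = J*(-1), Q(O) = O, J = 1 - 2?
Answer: 1095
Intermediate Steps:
J = -1
h = -6 (h = -(-6)*(-1) = -6*1 = -6)
r(n) = 30*n
V(t) = -15 (V(t) = -9 - 6 = -15)
V(Q(-3)) + r(37) = -15 + 30*37 = -15 + 1110 = 1095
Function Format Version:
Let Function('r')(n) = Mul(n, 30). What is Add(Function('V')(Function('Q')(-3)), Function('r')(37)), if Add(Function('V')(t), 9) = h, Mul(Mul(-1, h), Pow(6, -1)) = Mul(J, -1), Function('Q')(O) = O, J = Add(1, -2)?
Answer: 1095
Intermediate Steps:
J = -1
h = -6 (h = Mul(-6, Mul(-1, -1)) = Mul(-6, 1) = -6)
Function('r')(n) = Mul(30, n)
Function('V')(t) = -15 (Function('V')(t) = Add(-9, -6) = -15)
Add(Function('V')(Function('Q')(-3)), Function('r')(37)) = Add(-15, Mul(30, 37)) = Add(-15, 1110) = 1095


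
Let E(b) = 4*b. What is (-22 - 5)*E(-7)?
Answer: 756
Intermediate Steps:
(-22 - 5)*E(-7) = (-22 - 5)*(4*(-7)) = -27*(-28) = 756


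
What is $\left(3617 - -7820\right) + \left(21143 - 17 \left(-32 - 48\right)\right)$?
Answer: $33940$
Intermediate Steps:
$\left(3617 - -7820\right) + \left(21143 - 17 \left(-32 - 48\right)\right) = \left(3617 + 7820\right) + \left(21143 - 17 \left(-80\right)\right) = 11437 + \left(21143 - -1360\right) = 11437 + \left(21143 + 1360\right) = 11437 + 22503 = 33940$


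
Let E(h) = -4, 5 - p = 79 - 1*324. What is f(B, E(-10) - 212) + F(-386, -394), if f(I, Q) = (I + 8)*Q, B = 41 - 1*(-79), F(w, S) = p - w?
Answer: -27012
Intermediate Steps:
p = 250 (p = 5 - (79 - 1*324) = 5 - (79 - 324) = 5 - 1*(-245) = 5 + 245 = 250)
F(w, S) = 250 - w
B = 120 (B = 41 + 79 = 120)
f(I, Q) = Q*(8 + I) (f(I, Q) = (8 + I)*Q = Q*(8 + I))
f(B, E(-10) - 212) + F(-386, -394) = (-4 - 212)*(8 + 120) + (250 - 1*(-386)) = -216*128 + (250 + 386) = -27648 + 636 = -27012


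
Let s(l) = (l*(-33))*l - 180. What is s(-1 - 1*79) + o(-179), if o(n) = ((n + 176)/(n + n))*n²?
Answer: -422223/2 ≈ -2.1111e+5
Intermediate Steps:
s(l) = -180 - 33*l² (s(l) = (-33*l)*l - 180 = -33*l² - 180 = -180 - 33*l²)
o(n) = n*(176 + n)/2 (o(n) = ((176 + n)/((2*n)))*n² = ((176 + n)*(1/(2*n)))*n² = ((176 + n)/(2*n))*n² = n*(176 + n)/2)
s(-1 - 1*79) + o(-179) = (-180 - 33*(-1 - 1*79)²) + (½)*(-179)*(176 - 179) = (-180 - 33*(-1 - 79)²) + (½)*(-179)*(-3) = (-180 - 33*(-80)²) + 537/2 = (-180 - 33*6400) + 537/2 = (-180 - 211200) + 537/2 = -211380 + 537/2 = -422223/2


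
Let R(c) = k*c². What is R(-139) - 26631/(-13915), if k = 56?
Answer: 1368702061/1265 ≈ 1.0820e+6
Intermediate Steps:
R(c) = 56*c²
R(-139) - 26631/(-13915) = 56*(-139)² - 26631/(-13915) = 56*19321 - 26631*(-1)/13915 = 1081976 - 1*(-2421/1265) = 1081976 + 2421/1265 = 1368702061/1265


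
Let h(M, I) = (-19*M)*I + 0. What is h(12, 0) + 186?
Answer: 186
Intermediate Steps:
h(M, I) = -19*I*M (h(M, I) = -19*I*M + 0 = -19*I*M)
h(12, 0) + 186 = -19*0*12 + 186 = 0 + 186 = 186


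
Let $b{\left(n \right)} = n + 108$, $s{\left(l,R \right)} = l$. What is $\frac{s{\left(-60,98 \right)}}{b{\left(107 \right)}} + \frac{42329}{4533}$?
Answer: $\frac{1765751}{194919} \approx 9.0589$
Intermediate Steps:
$b{\left(n \right)} = 108 + n$
$\frac{s{\left(-60,98 \right)}}{b{\left(107 \right)}} + \frac{42329}{4533} = - \frac{60}{108 + 107} + \frac{42329}{4533} = - \frac{60}{215} + 42329 \cdot \frac{1}{4533} = \left(-60\right) \frac{1}{215} + \frac{42329}{4533} = - \frac{12}{43} + \frac{42329}{4533} = \frac{1765751}{194919}$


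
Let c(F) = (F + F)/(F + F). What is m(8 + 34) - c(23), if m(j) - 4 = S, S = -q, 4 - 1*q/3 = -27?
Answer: -90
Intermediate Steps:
q = 93 (q = 12 - 3*(-27) = 12 + 81 = 93)
c(F) = 1 (c(F) = (2*F)/((2*F)) = (2*F)*(1/(2*F)) = 1)
S = -93 (S = -1*93 = -93)
m(j) = -89 (m(j) = 4 - 93 = -89)
m(8 + 34) - c(23) = -89 - 1*1 = -89 - 1 = -90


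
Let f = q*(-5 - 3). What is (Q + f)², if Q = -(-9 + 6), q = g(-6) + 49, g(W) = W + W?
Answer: 85849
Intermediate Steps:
g(W) = 2*W
q = 37 (q = 2*(-6) + 49 = -12 + 49 = 37)
Q = 3 (Q = -1*(-3) = 3)
f = -296 (f = 37*(-5 - 3) = 37*(-8) = -296)
(Q + f)² = (3 - 296)² = (-293)² = 85849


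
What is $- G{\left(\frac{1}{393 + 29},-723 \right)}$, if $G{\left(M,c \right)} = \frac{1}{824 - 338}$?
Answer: $- \frac{1}{486} \approx -0.0020576$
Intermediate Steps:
$G{\left(M,c \right)} = \frac{1}{486}$
$- G{\left(\frac{1}{393 + 29},-723 \right)} = \left(-1\right) \frac{1}{486} = - \frac{1}{486}$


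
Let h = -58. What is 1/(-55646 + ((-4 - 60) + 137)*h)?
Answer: -1/59880 ≈ -1.6700e-5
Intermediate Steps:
1/(-55646 + ((-4 - 60) + 137)*h) = 1/(-55646 + ((-4 - 60) + 137)*(-58)) = 1/(-55646 + (-64 + 137)*(-58)) = 1/(-55646 + 73*(-58)) = 1/(-55646 - 4234) = 1/(-59880) = -1/59880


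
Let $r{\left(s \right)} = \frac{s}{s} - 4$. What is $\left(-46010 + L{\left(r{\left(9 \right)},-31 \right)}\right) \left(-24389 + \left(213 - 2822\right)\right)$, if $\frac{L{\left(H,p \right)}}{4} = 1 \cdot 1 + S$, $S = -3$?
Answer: $1242393964$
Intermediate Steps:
$r{\left(s \right)} = -3$ ($r{\left(s \right)} = 1 - 4 = -3$)
$L{\left(H,p \right)} = -8$ ($L{\left(H,p \right)} = 4 \left(1 \cdot 1 - 3\right) = 4 \left(1 - 3\right) = 4 \left(-2\right) = -8$)
$\left(-46010 + L{\left(r{\left(9 \right)},-31 \right)}\right) \left(-24389 + \left(213 - 2822\right)\right) = \left(-46010 - 8\right) \left(-24389 + \left(213 - 2822\right)\right) = - 46018 \left(-24389 - 2609\right) = \left(-46018\right) \left(-26998\right) = 1242393964$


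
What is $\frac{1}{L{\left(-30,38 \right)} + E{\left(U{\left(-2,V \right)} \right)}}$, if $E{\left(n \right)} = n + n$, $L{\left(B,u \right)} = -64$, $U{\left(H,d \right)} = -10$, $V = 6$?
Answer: $- \frac{1}{84} \approx -0.011905$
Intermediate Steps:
$E{\left(n \right)} = 2 n$
$\frac{1}{L{\left(-30,38 \right)} + E{\left(U{\left(-2,V \right)} \right)}} = \frac{1}{-64 + 2 \left(-10\right)} = \frac{1}{-64 - 20} = \frac{1}{-84} = - \frac{1}{84}$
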